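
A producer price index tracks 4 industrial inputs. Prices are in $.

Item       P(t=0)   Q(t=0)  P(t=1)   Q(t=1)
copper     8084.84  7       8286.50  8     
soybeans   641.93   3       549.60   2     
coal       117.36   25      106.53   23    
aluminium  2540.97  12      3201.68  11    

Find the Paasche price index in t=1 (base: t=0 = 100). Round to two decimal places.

108.74

Paasche price index uses current-period quantities as weights.
ΣP(t=1)·Q(t=1) = 8286.50×8 + 549.60×2 + 106.53×23 + 3201.68×11 = 66292 + 1099.2 + 2450.19 + 35218.48 = 105059.87
ΣP(t=0)·Q(t=1) = 8084.84×8 + 641.93×2 + 117.36×23 + 2540.97×11 = 64678.72 + 1283.86 + 2699.28 + 27950.67 = 96612.53
Index = 105059.87 / 96612.53 × 100 = 108.7435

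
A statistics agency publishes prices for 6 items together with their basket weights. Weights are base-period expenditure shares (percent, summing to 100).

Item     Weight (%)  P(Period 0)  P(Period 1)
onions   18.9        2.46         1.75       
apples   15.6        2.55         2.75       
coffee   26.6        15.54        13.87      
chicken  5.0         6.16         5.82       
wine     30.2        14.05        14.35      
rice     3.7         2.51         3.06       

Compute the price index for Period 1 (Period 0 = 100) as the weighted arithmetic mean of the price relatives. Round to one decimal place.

onions: 18.9 × (1.75/2.46) = 18.9 × 0.711382 = 13.4451
apples: 15.6 × (2.75/2.55) = 15.6 × 1.078431 = 16.8235
coffee: 26.6 × (13.87/15.54) = 26.6 × 0.892535 = 23.7414
chicken: 5.0 × (5.82/6.16) = 5.0 × 0.944805 = 4.7240
wine: 30.2 × (14.35/14.05) = 30.2 × 1.021352 = 30.8448
rice: 3.7 × (3.06/2.51) = 3.7 × 1.219124 = 4.5108
Index = Σ wᵢ·(p₁ᵢ/p₀ᵢ) = 13.4451 + 16.8235 + 23.7414 + 4.7240 + 30.8448 + 4.5108 = 94.0897

94.1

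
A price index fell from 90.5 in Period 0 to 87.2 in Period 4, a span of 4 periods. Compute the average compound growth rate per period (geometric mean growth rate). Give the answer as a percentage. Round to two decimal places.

Growth factor = (87.2/90.5)^(1/4) = (0.963536)^(1/4) = 0.990757
Growth rate = 0.990757 − 1 = -0.009243 = -0.9243%

-0.92%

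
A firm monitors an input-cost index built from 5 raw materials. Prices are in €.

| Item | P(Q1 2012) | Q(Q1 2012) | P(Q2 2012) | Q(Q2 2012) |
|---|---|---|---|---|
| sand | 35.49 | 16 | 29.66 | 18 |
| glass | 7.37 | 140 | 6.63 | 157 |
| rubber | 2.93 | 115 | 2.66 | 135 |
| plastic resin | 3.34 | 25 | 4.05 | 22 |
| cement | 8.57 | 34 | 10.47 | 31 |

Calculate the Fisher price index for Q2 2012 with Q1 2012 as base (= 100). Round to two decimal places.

Laspeyres component (base-period weights):
ΣP(Q2 2012)Q(Q1 2012) = 29.66×16 + 6.63×140 + 2.66×115 + 4.05×25 + 10.47×34 = 474.56 + 928.2 + 305.9 + 101.25 + 355.98 = 2165.89
ΣP(Q1 2012)Q(Q1 2012) = 35.49×16 + 7.37×140 + 2.93×115 + 3.34×25 + 8.57×34 = 567.84 + 1031.8 + 336.95 + 83.5 + 291.38 = 2311.47
L = 2165.89 / 2311.47 × 100 = 93.7018
Paasche component (current-period weights):
ΣP(Q2 2012)Q(Q2 2012) = 29.66×18 + 6.63×157 + 2.66×135 + 4.05×22 + 10.47×31 = 533.88 + 1040.91 + 359.1 + 89.1 + 324.57 = 2347.56
ΣP(Q1 2012)Q(Q2 2012) = 35.49×18 + 7.37×157 + 2.93×135 + 3.34×22 + 8.57×31 = 638.82 + 1157.09 + 395.55 + 73.48 + 265.67 = 2530.61
P = 2347.56 / 2530.61 × 100 = 92.7666
Fisher = √(L × P) = √(93.7018 × 92.7666) = 93.2330

93.23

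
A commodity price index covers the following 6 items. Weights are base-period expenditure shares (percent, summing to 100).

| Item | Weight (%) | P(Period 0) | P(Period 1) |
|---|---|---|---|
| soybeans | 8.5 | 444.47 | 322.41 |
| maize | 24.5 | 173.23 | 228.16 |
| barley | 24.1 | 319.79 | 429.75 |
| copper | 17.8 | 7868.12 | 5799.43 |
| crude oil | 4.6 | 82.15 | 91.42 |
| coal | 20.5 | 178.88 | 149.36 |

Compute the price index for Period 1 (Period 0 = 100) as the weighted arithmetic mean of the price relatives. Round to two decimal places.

106.18

soybeans: 8.5 × (322.41/444.47) = 8.5 × 0.725381 = 6.1657
maize: 24.5 × (228.16/173.23) = 24.5 × 1.317093 = 32.2688
barley: 24.1 × (429.75/319.79) = 24.1 × 1.343851 = 32.3868
copper: 17.8 × (5799.43/7868.12) = 17.8 × 0.737080 = 13.1200
crude oil: 4.6 × (91.42/82.15) = 4.6 × 1.112842 = 5.1191
coal: 20.5 × (149.36/178.88) = 20.5 × 0.834973 = 17.1169
Index = Σ wᵢ·(p₁ᵢ/p₀ᵢ) = 6.1657 + 32.2688 + 32.3868 + 13.1200 + 5.1191 + 17.1169 = 106.1774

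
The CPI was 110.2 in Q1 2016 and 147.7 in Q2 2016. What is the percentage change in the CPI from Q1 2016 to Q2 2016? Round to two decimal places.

34.03%

Change = (147.7 − 110.2) / 110.2 × 100
       = 37.5 / 110.2 × 100 = 34.0290%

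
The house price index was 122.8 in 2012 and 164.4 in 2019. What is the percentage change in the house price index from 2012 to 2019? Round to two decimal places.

33.88%

Change = (164.4 − 122.8) / 122.8 × 100
       = 41.6 / 122.8 × 100 = 33.8762%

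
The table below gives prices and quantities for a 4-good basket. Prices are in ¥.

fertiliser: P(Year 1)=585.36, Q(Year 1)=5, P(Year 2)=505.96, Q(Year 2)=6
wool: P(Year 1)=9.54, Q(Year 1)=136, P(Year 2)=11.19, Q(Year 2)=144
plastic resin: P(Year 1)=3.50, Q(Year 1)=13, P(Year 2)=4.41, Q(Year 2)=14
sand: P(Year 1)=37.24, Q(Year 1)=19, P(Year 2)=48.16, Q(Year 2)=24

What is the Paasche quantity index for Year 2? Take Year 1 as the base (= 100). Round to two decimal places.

Paasche quantity index uses current-period prices as weights.
ΣP(Year 2)·Q(Year 2) = 505.96×6 + 11.19×144 + 4.41×14 + 48.16×24 = 3035.76 + 1611.36 + 61.74 + 1155.84 = 5864.7
ΣP(Year 2)·Q(Year 1) = 505.96×5 + 11.19×136 + 4.41×13 + 48.16×19 = 2529.8 + 1521.84 + 57.33 + 915.04 = 5024.01
Index = 5864.7 / 5024.01 × 100 = 116.7334

116.73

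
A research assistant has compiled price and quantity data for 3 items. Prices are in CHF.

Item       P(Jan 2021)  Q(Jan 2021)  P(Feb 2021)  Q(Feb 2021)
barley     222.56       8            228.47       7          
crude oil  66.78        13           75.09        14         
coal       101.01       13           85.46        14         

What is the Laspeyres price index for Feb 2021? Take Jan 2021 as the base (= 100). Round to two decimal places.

Laspeyres price index uses base-period quantities as weights.
ΣP(Feb 2021)·Q(Jan 2021) = 228.47×8 + 75.09×13 + 85.46×13 = 1827.76 + 976.17 + 1110.98 = 3914.91
ΣP(Jan 2021)·Q(Jan 2021) = 222.56×8 + 66.78×13 + 101.01×13 = 1780.48 + 868.14 + 1313.13 = 3961.75
Index = 3914.91 / 3961.75 × 100 = 98.8177

98.82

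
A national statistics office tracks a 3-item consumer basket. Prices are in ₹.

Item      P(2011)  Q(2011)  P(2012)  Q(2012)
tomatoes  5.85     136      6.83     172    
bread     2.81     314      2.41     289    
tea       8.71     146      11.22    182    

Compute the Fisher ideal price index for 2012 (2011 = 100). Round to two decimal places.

Laspeyres component (base-period weights):
ΣP(2012)Q(2011) = 6.83×136 + 2.41×314 + 11.22×146 = 928.88 + 756.74 + 1638.12 = 3323.74
ΣP(2011)Q(2011) = 5.85×136 + 2.81×314 + 8.71×146 = 795.6 + 882.34 + 1271.66 = 2949.6
L = 3323.74 / 2949.6 × 100 = 112.6844
Paasche component (current-period weights):
ΣP(2012)Q(2012) = 6.83×172 + 2.41×289 + 11.22×182 = 1174.76 + 696.49 + 2042.04 = 3913.29
ΣP(2011)Q(2012) = 5.85×172 + 2.81×289 + 8.71×182 = 1006.2 + 812.09 + 1585.22 = 3403.51
P = 3913.29 / 3403.51 × 100 = 114.9781
Fisher = √(L × P) = √(112.6844 × 114.9781) = 113.8255

113.83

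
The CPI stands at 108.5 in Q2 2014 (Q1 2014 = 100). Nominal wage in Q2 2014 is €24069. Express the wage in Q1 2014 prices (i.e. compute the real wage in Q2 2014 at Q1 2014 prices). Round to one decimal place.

Real = Nominal ÷ (Index/100) = 24069 ÷ (108.5/100)
     = 24069 ÷ 1.085 = 22183.4101

22183.4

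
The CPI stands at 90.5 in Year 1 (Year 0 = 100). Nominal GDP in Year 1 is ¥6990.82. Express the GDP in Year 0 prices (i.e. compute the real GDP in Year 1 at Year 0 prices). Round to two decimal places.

7724.66

Real = Nominal ÷ (Index/100) = 6990.82 ÷ (90.5/100)
     = 6990.82 ÷ 0.905 = 7724.6630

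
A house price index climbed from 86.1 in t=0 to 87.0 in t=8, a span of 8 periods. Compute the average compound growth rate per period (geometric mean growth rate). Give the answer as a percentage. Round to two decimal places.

Growth factor = (87.0/86.1)^(1/8) = (1.010453)^(1/8) = 1.001301
Growth rate = 1.001301 − 1 = 0.001301 = 0.1301%

0.13%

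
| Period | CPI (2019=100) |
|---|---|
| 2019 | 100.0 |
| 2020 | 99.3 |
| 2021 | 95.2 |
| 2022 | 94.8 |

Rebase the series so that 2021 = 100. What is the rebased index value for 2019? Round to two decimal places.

105.04

Rebased(2019) = 100.0 / 95.2 × 100 = 105.0420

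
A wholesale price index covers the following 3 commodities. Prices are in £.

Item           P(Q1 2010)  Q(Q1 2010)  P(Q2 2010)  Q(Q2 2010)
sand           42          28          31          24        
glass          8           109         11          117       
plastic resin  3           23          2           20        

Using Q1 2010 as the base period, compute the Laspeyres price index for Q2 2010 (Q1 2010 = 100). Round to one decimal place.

99.8

Laspeyres price index uses base-period quantities as weights.
ΣP(Q2 2010)·Q(Q1 2010) = 31×28 + 11×109 + 2×23 = 868 + 1199 + 46 = 2113
ΣP(Q1 2010)·Q(Q1 2010) = 42×28 + 8×109 + 3×23 = 1176 + 872 + 69 = 2117
Index = 2113 / 2117 × 100 = 99.8111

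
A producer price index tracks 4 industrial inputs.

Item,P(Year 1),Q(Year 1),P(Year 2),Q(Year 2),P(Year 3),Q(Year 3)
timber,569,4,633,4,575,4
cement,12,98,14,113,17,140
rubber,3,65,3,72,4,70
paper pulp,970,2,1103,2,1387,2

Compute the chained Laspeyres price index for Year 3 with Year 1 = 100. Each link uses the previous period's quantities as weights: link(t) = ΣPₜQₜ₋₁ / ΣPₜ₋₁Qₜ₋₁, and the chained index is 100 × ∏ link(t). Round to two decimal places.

125.75

Link Year 1→Year 2:
ΣP(Year 2)Q(Year 1) = 633×4 + 14×98 + 3×65 + 1103×2 = 2532 + 1372 + 195 + 2206 = 6305
ΣP(Year 1)Q(Year 1) = 569×4 + 12×98 + 3×65 + 970×2 = 2276 + 1176 + 195 + 1940 = 5587
link = 6305/5587 = 1.128513
Link Year 2→Year 3:
ΣP(Year 3)Q(Year 2) = 575×4 + 17×113 + 4×72 + 1387×2 = 2300 + 1921 + 288 + 2774 = 7283
ΣP(Year 2)Q(Year 2) = 633×4 + 14×113 + 3×72 + 1103×2 = 2532 + 1582 + 216 + 2206 = 6536
link = 7283/6536 = 1.114290
Chained index = 100 × 1.128513 × 1.114290 = 125.7490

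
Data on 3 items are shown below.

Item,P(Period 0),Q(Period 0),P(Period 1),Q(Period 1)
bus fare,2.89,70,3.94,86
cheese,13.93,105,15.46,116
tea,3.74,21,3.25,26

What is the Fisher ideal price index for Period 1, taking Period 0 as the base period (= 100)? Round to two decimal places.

Laspeyres component (base-period weights):
ΣP(Period 1)Q(Period 0) = 3.94×70 + 15.46×105 + 3.25×21 = 275.8 + 1623.3 + 68.25 = 1967.35
ΣP(Period 0)Q(Period 0) = 2.89×70 + 13.93×105 + 3.74×21 = 202.3 + 1462.65 + 78.54 = 1743.49
L = 1967.35 / 1743.49 × 100 = 112.8398
Paasche component (current-period weights):
ΣP(Period 1)Q(Period 1) = 3.94×86 + 15.46×116 + 3.25×26 = 338.84 + 1793.36 + 84.5 = 2216.7
ΣP(Period 0)Q(Period 1) = 2.89×86 + 13.93×116 + 3.74×26 = 248.54 + 1615.88 + 97.24 = 1961.66
P = 2216.7 / 1961.66 × 100 = 113.0012
Fisher = √(L × P) = √(112.8398 × 113.0012) = 112.9205

112.92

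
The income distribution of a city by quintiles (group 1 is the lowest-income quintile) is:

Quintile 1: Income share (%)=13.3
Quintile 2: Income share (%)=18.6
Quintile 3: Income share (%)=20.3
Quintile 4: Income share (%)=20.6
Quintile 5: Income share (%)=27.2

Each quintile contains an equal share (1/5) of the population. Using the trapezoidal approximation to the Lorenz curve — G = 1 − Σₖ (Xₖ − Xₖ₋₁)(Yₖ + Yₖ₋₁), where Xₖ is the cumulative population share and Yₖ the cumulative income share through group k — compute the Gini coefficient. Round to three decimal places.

0.119

Cumulative income shares Yₖ: 0.1330, 0.3190, 0.5220, 0.7280, 1.0000
Σ (Xₖ−Xₖ₋₁)(Yₖ+Yₖ₋₁) = (1/5)(0.1330+0.0000) + (1/5)(0.3190+0.1330) + (1/5)(0.5220+0.3190) + (1/5)(0.7280+0.5220) + (1/5)(1.0000+0.7280)
  = 0.0266 + 0.0904 + 0.1682 + 0.2500 + 0.3456 = 0.8808
G = 1 − 0.8808 = 0.1192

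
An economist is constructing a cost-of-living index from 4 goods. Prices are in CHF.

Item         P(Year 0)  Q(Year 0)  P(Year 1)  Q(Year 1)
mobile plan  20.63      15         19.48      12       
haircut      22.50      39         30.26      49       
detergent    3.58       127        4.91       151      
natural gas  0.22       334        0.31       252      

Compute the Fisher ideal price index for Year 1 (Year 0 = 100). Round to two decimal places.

129.27

Laspeyres component (base-period weights):
ΣP(Year 1)Q(Year 0) = 19.48×15 + 30.26×39 + 4.91×127 + 0.31×334 = 292.2 + 1180.14 + 623.57 + 103.54 = 2199.45
ΣP(Year 0)Q(Year 0) = 20.63×15 + 22.50×39 + 3.58×127 + 0.22×334 = 309.45 + 877.5 + 454.66 + 73.48 = 1715.09
L = 2199.45 / 1715.09 × 100 = 128.2411
Paasche component (current-period weights):
ΣP(Year 1)Q(Year 1) = 19.48×12 + 30.26×49 + 4.91×151 + 0.31×252 = 233.76 + 1482.74 + 741.41 + 78.12 = 2536.03
ΣP(Year 0)Q(Year 1) = 20.63×12 + 22.50×49 + 3.58×151 + 0.22×252 = 247.56 + 1102.5 + 540.58 + 55.44 = 1946.08
P = 2536.03 / 1946.08 × 100 = 130.3148
Fisher = √(L × P) = √(128.2411 × 130.3148) = 129.2738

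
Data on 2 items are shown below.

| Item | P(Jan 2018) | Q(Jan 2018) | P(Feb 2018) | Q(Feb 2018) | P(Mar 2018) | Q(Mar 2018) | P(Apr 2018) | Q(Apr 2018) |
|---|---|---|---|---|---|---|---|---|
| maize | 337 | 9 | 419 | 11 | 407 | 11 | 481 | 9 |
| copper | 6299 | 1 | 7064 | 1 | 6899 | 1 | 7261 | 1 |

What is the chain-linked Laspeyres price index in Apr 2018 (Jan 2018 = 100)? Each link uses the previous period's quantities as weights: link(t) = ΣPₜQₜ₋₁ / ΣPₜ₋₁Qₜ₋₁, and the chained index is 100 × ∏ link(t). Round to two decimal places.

124.85

Link Jan 2018→Feb 2018:
ΣP(Feb 2018)Q(Jan 2018) = 419×9 + 7064×1 = 3771 + 7064 = 10835
ΣP(Jan 2018)Q(Jan 2018) = 337×9 + 6299×1 = 3033 + 6299 = 9332
link = 10835/9332 = 1.161059
Link Feb 2018→Mar 2018:
ΣP(Mar 2018)Q(Feb 2018) = 407×11 + 6899×1 = 4477 + 6899 = 11376
ΣP(Feb 2018)Q(Feb 2018) = 419×11 + 7064×1 = 4609 + 7064 = 11673
link = 11376/11673 = 0.974557
Link Mar 2018→Apr 2018:
ΣP(Apr 2018)Q(Mar 2018) = 481×11 + 7261×1 = 5291 + 7261 = 12552
ΣP(Mar 2018)Q(Mar 2018) = 407×11 + 6899×1 = 4477 + 6899 = 11376
link = 12552/11376 = 1.103376
Chained index = 100 × 1.161059 × 0.974557 × 1.103376 = 124.8489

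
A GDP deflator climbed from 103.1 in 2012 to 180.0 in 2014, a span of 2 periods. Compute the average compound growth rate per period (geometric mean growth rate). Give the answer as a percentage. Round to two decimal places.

32.13%

Growth factor = (180.0/103.1)^(1/2) = (1.745878)^(1/2) = 1.321317
Growth rate = 1.321317 − 1 = 0.321317 = 32.1317%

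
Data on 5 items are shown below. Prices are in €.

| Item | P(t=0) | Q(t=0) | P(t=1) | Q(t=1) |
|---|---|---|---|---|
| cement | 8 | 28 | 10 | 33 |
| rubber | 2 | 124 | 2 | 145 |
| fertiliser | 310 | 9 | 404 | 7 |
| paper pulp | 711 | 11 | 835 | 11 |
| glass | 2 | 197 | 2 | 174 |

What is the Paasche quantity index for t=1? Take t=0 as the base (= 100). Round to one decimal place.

Paasche quantity index uses current-period prices as weights.
ΣP(t=1)·Q(t=1) = 10×33 + 2×145 + 404×7 + 835×11 + 2×174 = 330 + 290 + 2828 + 9185 + 348 = 12981
ΣP(t=1)·Q(t=0) = 10×28 + 2×124 + 404×9 + 835×11 + 2×197 = 280 + 248 + 3636 + 9185 + 394 = 13743
Index = 12981 / 13743 × 100 = 94.4554

94.5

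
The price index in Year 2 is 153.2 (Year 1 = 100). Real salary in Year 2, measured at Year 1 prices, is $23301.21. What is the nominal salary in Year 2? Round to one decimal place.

35697.5

Nominal = Real × (Index/100) = 23301.21 × (153.2/100)
        = 23301.21 × 1.532 = 35697.4537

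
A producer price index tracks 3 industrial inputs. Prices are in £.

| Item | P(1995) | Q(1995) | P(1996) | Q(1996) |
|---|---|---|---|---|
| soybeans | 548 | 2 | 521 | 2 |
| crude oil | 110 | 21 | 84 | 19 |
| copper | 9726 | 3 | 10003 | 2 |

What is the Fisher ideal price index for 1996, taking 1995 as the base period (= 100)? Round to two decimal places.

100.37

Laspeyres component (base-period weights):
ΣP(1996)Q(1995) = 521×2 + 84×21 + 10003×3 = 1042 + 1764 + 30009 = 32815
ΣP(1995)Q(1995) = 548×2 + 110×21 + 9726×3 = 1096 + 2310 + 29178 = 32584
L = 32815 / 32584 × 100 = 100.7089
Paasche component (current-period weights):
ΣP(1996)Q(1996) = 521×2 + 84×19 + 10003×2 = 1042 + 1596 + 20006 = 22644
ΣP(1995)Q(1996) = 548×2 + 110×19 + 9726×2 = 1096 + 2090 + 19452 = 22638
P = 22644 / 22638 × 100 = 100.0265
Fisher = √(L × P) = √(100.7089 × 100.0265) = 100.3671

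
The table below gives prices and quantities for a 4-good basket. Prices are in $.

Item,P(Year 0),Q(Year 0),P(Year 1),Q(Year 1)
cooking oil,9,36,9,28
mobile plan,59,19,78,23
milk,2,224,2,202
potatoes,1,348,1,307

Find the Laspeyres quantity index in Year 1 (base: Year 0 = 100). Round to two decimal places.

103.53

Laspeyres quantity index uses base-period prices as weights.
ΣP(Year 0)·Q(Year 1) = 9×28 + 59×23 + 2×202 + 1×307 = 252 + 1357 + 404 + 307 = 2320
ΣP(Year 0)·Q(Year 0) = 9×36 + 59×19 + 2×224 + 1×348 = 324 + 1121 + 448 + 348 = 2241
Index = 2320 / 2241 × 100 = 103.5252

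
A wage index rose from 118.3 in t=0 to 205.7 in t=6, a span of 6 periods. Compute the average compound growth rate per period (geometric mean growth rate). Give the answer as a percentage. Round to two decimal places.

9.66%

Growth factor = (205.7/118.3)^(1/6) = (1.738800)^(1/6) = 1.096583
Growth rate = 1.096583 − 1 = 0.096583 = 9.6583%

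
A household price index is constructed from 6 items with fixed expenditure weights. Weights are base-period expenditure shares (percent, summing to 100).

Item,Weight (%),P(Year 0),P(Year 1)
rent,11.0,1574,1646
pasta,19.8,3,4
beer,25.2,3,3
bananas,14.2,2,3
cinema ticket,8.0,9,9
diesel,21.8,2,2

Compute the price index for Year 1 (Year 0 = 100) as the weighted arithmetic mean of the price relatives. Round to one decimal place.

114.2

rent: 11.0 × (1646/1574) = 11.0 × 1.045743 = 11.5032
pasta: 19.8 × (4/3) = 19.8 × 1.333333 = 26.4000
beer: 25.2 × (3/3) = 25.2 × 1.000000 = 25.2000
bananas: 14.2 × (3/2) = 14.2 × 1.500000 = 21.3000
cinema ticket: 8.0 × (9/9) = 8.0 × 1.000000 = 8.0000
diesel: 21.8 × (2/2) = 21.8 × 1.000000 = 21.8000
Index = Σ wᵢ·(p₁ᵢ/p₀ᵢ) = 11.5032 + 26.4000 + 25.2000 + 21.3000 + 8.0000 + 21.8000 = 114.2032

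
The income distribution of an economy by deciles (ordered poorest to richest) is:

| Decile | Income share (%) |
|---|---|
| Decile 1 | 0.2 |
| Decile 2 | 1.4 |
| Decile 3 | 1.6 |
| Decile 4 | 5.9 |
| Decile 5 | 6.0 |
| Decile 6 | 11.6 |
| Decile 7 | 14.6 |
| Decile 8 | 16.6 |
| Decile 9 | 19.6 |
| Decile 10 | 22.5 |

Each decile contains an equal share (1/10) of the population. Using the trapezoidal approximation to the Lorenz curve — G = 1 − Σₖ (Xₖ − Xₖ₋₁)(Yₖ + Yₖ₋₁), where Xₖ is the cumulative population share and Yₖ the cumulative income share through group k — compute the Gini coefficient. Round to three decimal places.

Cumulative income shares Yₖ: 0.0020, 0.0160, 0.0320, 0.0910, 0.1510, 0.2670, 0.4130, 0.5790, 0.7750, 1.0000
Σ (Xₖ−Xₖ₋₁)(Yₖ+Yₖ₋₁) = (1/10)(0.0020+0.0000) + (1/10)(0.0160+0.0020) + (1/10)(0.0320+0.0160) + (1/10)(0.0910+0.0320) + (1/10)(0.1510+0.0910) + (1/10)(0.2670+0.1510) + (1/10)(0.4130+0.2670) + (1/10)(0.5790+0.4130) + (1/10)(0.7750+0.5790) + (1/10)(1.0000+0.7750)
  = 0.0002 + 0.0018 + 0.0048 + 0.0123 + 0.0242 + 0.0418 + 0.0680 + 0.0992 + 0.1354 + 0.1775 = 0.5652
G = 1 − 0.5652 = 0.4348

0.435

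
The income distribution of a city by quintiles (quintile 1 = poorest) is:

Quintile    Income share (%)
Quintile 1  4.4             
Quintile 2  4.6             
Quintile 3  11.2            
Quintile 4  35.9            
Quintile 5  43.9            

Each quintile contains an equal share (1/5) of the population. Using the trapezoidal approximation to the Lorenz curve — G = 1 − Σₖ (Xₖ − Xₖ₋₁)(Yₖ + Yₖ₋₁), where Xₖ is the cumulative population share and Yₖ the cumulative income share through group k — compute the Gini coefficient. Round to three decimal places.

Cumulative income shares Yₖ: 0.0440, 0.0900, 0.2020, 0.5610, 1.0000
Σ (Xₖ−Xₖ₋₁)(Yₖ+Yₖ₋₁) = (1/5)(0.0440+0.0000) + (1/5)(0.0900+0.0440) + (1/5)(0.2020+0.0900) + (1/5)(0.5610+0.2020) + (1/5)(1.0000+0.5610)
  = 0.0088 + 0.0268 + 0.0584 + 0.1526 + 0.3122 = 0.5588
G = 1 − 0.5588 = 0.4412

0.441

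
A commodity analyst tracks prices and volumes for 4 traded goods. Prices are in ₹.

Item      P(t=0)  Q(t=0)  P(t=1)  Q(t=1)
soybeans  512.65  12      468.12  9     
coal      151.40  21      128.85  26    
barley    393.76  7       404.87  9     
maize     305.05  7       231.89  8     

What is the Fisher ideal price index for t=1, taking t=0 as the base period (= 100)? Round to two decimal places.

Laspeyres component (base-period weights):
ΣP(t=1)Q(t=0) = 468.12×12 + 128.85×21 + 404.87×7 + 231.89×7 = 5617.44 + 2705.85 + 2834.09 + 1623.23 = 12780.61
ΣP(t=0)Q(t=0) = 512.65×12 + 151.40×21 + 393.76×7 + 305.05×7 = 6151.8 + 3179.4 + 2756.32 + 2135.35 = 14222.87
L = 12780.61 / 14222.87 × 100 = 89.8596
Paasche component (current-period weights):
ΣP(t=1)Q(t=1) = 468.12×9 + 128.85×26 + 404.87×9 + 231.89×8 = 4213.08 + 3350.1 + 3643.83 + 1855.12 = 13062.13
ΣP(t=0)Q(t=1) = 512.65×9 + 151.40×26 + 393.76×9 + 305.05×8 = 4613.85 + 3936.4 + 3543.84 + 2440.4 = 14534.49
P = 13062.13 / 14534.49 × 100 = 89.8699
Fisher = √(L × P) = √(89.8596 × 89.8699) = 89.8647

89.86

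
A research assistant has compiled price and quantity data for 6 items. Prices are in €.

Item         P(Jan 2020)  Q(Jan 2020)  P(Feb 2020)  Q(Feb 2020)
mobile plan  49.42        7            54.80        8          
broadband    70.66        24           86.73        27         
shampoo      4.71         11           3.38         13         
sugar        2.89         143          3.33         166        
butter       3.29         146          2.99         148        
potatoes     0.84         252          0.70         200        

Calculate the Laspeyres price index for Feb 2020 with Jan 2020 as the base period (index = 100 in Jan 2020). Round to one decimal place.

112.3

Laspeyres price index uses base-period quantities as weights.
ΣP(Feb 2020)·Q(Jan 2020) = 54.80×7 + 86.73×24 + 3.38×11 + 3.33×143 + 2.99×146 + 0.70×252 = 383.6 + 2081.52 + 37.18 + 476.19 + 436.54 + 176.4 = 3591.43
ΣP(Jan 2020)·Q(Jan 2020) = 49.42×7 + 70.66×24 + 4.71×11 + 2.89×143 + 3.29×146 + 0.84×252 = 345.94 + 1695.84 + 51.81 + 413.27 + 480.34 + 211.68 = 3198.88
Index = 3591.43 / 3198.88 × 100 = 112.2715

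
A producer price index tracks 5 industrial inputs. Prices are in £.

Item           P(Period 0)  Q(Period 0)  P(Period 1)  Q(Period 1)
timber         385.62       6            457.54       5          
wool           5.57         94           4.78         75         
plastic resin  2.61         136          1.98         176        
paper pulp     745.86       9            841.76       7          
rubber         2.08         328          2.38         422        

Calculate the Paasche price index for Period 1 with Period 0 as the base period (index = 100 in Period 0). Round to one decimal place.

Paasche price index uses current-period quantities as weights.
ΣP(Period 1)·Q(Period 1) = 457.54×5 + 4.78×75 + 1.98×176 + 841.76×7 + 2.38×422 = 2287.7 + 358.5 + 348.48 + 5892.32 + 1004.36 = 9891.36
ΣP(Period 0)·Q(Period 1) = 385.62×5 + 5.57×75 + 2.61×176 + 745.86×7 + 2.08×422 = 1928.1 + 417.75 + 459.36 + 5221.02 + 877.76 = 8903.99
Index = 9891.36 / 8903.99 × 100 = 111.0891

111.1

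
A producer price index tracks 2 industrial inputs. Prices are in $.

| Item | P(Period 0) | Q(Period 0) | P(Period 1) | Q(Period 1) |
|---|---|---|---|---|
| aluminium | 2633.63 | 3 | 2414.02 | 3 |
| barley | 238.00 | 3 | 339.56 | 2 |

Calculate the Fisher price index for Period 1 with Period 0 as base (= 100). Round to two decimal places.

Laspeyres component (base-period weights):
ΣP(Period 1)Q(Period 0) = 2414.02×3 + 339.56×3 = 7242.06 + 1018.68 = 8260.74
ΣP(Period 0)Q(Period 0) = 2633.63×3 + 238.00×3 = 7900.89 + 714 = 8614.89
L = 8260.74 / 8614.89 × 100 = 95.8891
Paasche component (current-period weights):
ΣP(Period 1)Q(Period 1) = 2414.02×3 + 339.56×2 = 7242.06 + 679.12 = 7921.18
ΣP(Period 0)Q(Period 1) = 2633.63×3 + 238.00×2 = 7900.89 + 476 = 8376.89
P = 7921.18 / 8376.89 × 100 = 94.5599
Fisher = √(L × P) = √(95.8891 × 94.5599) = 95.2222

95.22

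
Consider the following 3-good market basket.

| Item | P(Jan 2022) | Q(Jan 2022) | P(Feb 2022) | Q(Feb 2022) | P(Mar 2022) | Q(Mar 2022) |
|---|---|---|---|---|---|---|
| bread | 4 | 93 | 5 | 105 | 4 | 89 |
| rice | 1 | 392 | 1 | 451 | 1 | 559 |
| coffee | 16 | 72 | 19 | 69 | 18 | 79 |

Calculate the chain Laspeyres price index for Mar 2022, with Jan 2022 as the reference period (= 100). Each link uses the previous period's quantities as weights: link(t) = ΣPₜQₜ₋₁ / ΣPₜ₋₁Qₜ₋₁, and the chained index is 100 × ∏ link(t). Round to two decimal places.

107.29

Link Jan 2022→Feb 2022:
ΣP(Feb 2022)Q(Jan 2022) = 5×93 + 1×392 + 19×72 = 465 + 392 + 1368 = 2225
ΣP(Jan 2022)Q(Jan 2022) = 4×93 + 1×392 + 16×72 = 372 + 392 + 1152 = 1916
link = 2225/1916 = 1.161273
Link Feb 2022→Mar 2022:
ΣP(Mar 2022)Q(Feb 2022) = 4×105 + 1×451 + 18×69 = 420 + 451 + 1242 = 2113
ΣP(Feb 2022)Q(Feb 2022) = 5×105 + 1×451 + 19×69 = 525 + 451 + 1311 = 2287
link = 2113/2287 = 0.923918
Chained index = 100 × 1.161273 × 0.923918 = 107.2921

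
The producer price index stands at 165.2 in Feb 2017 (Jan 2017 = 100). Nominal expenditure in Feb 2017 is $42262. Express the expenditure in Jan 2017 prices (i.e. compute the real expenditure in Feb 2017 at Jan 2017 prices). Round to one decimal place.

Real = Nominal ÷ (Index/100) = 42262 ÷ (165.2/100)
     = 42262 ÷ 1.652 = 25582.3245

25582.3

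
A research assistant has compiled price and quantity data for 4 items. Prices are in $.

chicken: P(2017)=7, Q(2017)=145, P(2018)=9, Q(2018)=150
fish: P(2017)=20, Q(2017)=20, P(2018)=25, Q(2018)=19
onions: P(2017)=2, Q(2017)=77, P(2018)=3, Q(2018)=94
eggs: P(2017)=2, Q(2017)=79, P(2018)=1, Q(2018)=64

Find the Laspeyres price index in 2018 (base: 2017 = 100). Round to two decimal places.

Laspeyres price index uses base-period quantities as weights.
ΣP(2018)·Q(2017) = 9×145 + 25×20 + 3×77 + 1×79 = 1305 + 500 + 231 + 79 = 2115
ΣP(2017)·Q(2017) = 7×145 + 20×20 + 2×77 + 2×79 = 1015 + 400 + 154 + 158 = 1727
Index = 2115 / 1727 × 100 = 122.4667

122.47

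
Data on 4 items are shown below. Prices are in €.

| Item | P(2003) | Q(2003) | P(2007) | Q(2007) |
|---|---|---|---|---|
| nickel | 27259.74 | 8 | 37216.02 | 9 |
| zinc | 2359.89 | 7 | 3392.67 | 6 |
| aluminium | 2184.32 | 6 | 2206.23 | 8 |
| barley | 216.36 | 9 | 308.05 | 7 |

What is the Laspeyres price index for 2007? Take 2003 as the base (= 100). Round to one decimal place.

135.2

Laspeyres price index uses base-period quantities as weights.
ΣP(2007)·Q(2003) = 37216.02×8 + 3392.67×7 + 2206.23×6 + 308.05×9 = 297728.16 + 23748.69 + 13237.38 + 2772.45 = 337486.68
ΣP(2003)·Q(2003) = 27259.74×8 + 2359.89×7 + 2184.32×6 + 216.36×9 = 218077.92 + 16519.23 + 13105.92 + 1947.24 = 249650.31
Index = 337486.68 / 249650.31 × 100 = 135.1838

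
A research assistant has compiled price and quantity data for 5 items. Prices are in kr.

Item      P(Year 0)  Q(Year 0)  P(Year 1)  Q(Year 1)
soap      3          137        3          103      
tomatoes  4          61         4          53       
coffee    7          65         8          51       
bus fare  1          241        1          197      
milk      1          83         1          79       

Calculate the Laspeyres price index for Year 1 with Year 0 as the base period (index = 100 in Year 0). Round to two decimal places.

104.53

Laspeyres price index uses base-period quantities as weights.
ΣP(Year 1)·Q(Year 0) = 3×137 + 4×61 + 8×65 + 1×241 + 1×83 = 411 + 244 + 520 + 241 + 83 = 1499
ΣP(Year 0)·Q(Year 0) = 3×137 + 4×61 + 7×65 + 1×241 + 1×83 = 411 + 244 + 455 + 241 + 83 = 1434
Index = 1499 / 1434 × 100 = 104.5328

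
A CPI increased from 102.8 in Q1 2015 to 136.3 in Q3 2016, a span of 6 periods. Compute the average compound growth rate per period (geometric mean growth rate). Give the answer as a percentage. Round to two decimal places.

4.81%

Growth factor = (136.3/102.8)^(1/6) = (1.325875)^(1/6) = 1.048135
Growth rate = 1.048135 − 1 = 0.048135 = 4.8135%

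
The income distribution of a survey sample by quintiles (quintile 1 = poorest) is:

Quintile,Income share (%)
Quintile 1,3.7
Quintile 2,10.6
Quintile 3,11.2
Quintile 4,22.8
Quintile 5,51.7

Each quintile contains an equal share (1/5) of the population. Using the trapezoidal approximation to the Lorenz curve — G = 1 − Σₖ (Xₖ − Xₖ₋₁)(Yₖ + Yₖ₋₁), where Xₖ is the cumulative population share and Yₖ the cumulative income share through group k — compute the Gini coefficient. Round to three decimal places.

0.433

Cumulative income shares Yₖ: 0.0370, 0.1430, 0.2550, 0.4830, 1.0000
Σ (Xₖ−Xₖ₋₁)(Yₖ+Yₖ₋₁) = (1/5)(0.0370+0.0000) + (1/5)(0.1430+0.0370) + (1/5)(0.2550+0.1430) + (1/5)(0.4830+0.2550) + (1/5)(1.0000+0.4830)
  = 0.0074 + 0.0360 + 0.0796 + 0.1476 + 0.2966 = 0.5672
G = 1 − 0.5672 = 0.4328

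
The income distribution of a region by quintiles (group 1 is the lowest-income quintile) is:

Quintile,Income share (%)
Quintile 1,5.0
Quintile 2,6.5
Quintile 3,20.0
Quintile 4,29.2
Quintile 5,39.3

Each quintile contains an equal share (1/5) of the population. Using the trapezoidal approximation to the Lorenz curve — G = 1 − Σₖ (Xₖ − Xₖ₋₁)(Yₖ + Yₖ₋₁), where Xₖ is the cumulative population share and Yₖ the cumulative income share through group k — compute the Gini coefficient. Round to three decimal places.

0.365

Cumulative income shares Yₖ: 0.0500, 0.1150, 0.3150, 0.6070, 1.0000
Σ (Xₖ−Xₖ₋₁)(Yₖ+Yₖ₋₁) = (1/5)(0.0500+0.0000) + (1/5)(0.1150+0.0500) + (1/5)(0.3150+0.1150) + (1/5)(0.6070+0.3150) + (1/5)(1.0000+0.6070)
  = 0.0100 + 0.0330 + 0.0860 + 0.1844 + 0.3214 = 0.6348
G = 1 − 0.6348 = 0.3652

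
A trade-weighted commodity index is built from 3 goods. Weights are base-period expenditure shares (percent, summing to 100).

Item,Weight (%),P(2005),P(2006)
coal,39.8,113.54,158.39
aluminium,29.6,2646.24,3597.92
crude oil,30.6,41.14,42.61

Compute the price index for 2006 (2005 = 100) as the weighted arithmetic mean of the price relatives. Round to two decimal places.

127.46

coal: 39.8 × (158.39/113.54) = 39.8 × 1.395015 = 55.5216
aluminium: 29.6 × (3597.92/2646.24) = 29.6 × 1.359635 = 40.2452
crude oil: 30.6 × (42.61/41.14) = 30.6 × 1.035732 = 31.6934
Index = Σ wᵢ·(p₁ᵢ/p₀ᵢ) = 55.5216 + 40.2452 + 31.6934 = 127.4602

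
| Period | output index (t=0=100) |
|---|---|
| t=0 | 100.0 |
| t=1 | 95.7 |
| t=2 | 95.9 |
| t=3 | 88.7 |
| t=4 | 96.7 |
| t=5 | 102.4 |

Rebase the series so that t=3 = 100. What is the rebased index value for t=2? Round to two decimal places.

108.12

Rebased(t=2) = 95.9 / 88.7 × 100 = 108.1172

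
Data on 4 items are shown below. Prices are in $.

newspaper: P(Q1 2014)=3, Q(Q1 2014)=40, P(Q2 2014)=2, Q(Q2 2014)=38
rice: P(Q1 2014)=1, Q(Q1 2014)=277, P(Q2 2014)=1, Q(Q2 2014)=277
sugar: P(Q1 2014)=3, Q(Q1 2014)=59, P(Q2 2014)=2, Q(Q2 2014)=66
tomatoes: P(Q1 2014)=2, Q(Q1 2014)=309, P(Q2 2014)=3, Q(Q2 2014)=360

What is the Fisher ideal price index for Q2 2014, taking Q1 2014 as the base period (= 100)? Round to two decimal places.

Laspeyres component (base-period weights):
ΣP(Q2 2014)Q(Q1 2014) = 2×40 + 1×277 + 2×59 + 3×309 = 80 + 277 + 118 + 927 = 1402
ΣP(Q1 2014)Q(Q1 2014) = 3×40 + 1×277 + 3×59 + 2×309 = 120 + 277 + 177 + 618 = 1192
L = 1402 / 1192 × 100 = 117.6174
Paasche component (current-period weights):
ΣP(Q2 2014)Q(Q2 2014) = 2×38 + 1×277 + 2×66 + 3×360 = 76 + 277 + 132 + 1080 = 1565
ΣP(Q1 2014)Q(Q2 2014) = 3×38 + 1×277 + 3×66 + 2×360 = 114 + 277 + 198 + 720 = 1309
P = 1565 / 1309 × 100 = 119.5569
Fisher = √(L × P) = √(117.6174 × 119.5569) = 118.5832

118.58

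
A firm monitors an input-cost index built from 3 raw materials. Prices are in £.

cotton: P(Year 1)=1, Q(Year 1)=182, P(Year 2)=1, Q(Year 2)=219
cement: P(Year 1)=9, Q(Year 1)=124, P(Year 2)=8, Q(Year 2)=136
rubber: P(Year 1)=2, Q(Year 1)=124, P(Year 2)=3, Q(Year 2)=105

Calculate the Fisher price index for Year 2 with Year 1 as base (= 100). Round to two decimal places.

Laspeyres component (base-period weights):
ΣP(Year 2)Q(Year 1) = 1×182 + 8×124 + 3×124 = 182 + 992 + 372 = 1546
ΣP(Year 1)Q(Year 1) = 1×182 + 9×124 + 2×124 = 182 + 1116 + 248 = 1546
L = 1546 / 1546 × 100 = 100.0000
Paasche component (current-period weights):
ΣP(Year 2)Q(Year 2) = 1×219 + 8×136 + 3×105 = 219 + 1088 + 315 = 1622
ΣP(Year 1)Q(Year 2) = 1×219 + 9×136 + 2×105 = 219 + 1224 + 210 = 1653
P = 1622 / 1653 × 100 = 98.1246
Fisher = √(L × P) = √(100.0000 × 98.1246) = 99.0579

99.06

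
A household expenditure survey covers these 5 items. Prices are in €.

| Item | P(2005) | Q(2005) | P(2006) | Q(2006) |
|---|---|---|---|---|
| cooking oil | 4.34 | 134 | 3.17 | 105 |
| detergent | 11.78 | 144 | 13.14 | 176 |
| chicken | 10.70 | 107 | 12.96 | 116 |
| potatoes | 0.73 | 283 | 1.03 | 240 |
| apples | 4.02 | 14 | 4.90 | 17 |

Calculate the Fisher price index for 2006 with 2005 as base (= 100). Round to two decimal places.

110.93

Laspeyres component (base-period weights):
ΣP(2006)Q(2005) = 3.17×134 + 13.14×144 + 12.96×107 + 1.03×283 + 4.90×14 = 424.78 + 1892.16 + 1386.72 + 291.49 + 68.6 = 4063.75
ΣP(2005)Q(2005) = 4.34×134 + 11.78×144 + 10.70×107 + 0.73×283 + 4.02×14 = 581.56 + 1696.32 + 1144.9 + 206.59 + 56.28 = 3685.65
L = 4063.75 / 3685.65 × 100 = 110.2587
Paasche component (current-period weights):
ΣP(2006)Q(2006) = 3.17×105 + 13.14×176 + 12.96×116 + 1.03×240 + 4.90×17 = 332.85 + 2312.64 + 1503.36 + 247.2 + 83.3 = 4479.35
ΣP(2005)Q(2006) = 4.34×105 + 11.78×176 + 10.70×116 + 0.73×240 + 4.02×17 = 455.7 + 2073.28 + 1241.2 + 175.2 + 68.34 = 4013.72
P = 4479.35 / 4013.72 × 100 = 111.6010
Fisher = √(L × P) = √(110.2587 × 111.6010) = 110.9278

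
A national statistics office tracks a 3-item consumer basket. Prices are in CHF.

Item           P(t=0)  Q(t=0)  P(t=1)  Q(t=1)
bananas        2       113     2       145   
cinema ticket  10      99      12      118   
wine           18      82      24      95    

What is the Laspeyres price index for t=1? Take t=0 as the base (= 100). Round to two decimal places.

Laspeyres price index uses base-period quantities as weights.
ΣP(t=1)·Q(t=0) = 2×113 + 12×99 + 24×82 = 226 + 1188 + 1968 = 3382
ΣP(t=0)·Q(t=0) = 2×113 + 10×99 + 18×82 = 226 + 990 + 1476 = 2692
Index = 3382 / 2692 × 100 = 125.6315

125.63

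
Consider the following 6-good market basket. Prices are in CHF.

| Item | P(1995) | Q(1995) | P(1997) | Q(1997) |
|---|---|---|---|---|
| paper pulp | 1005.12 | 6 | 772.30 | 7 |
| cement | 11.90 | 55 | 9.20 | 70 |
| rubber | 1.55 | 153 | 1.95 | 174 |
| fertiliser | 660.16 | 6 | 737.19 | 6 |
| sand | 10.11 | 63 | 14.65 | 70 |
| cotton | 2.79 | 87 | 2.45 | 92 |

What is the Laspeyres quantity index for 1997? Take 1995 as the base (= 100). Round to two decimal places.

Laspeyres quantity index uses base-period prices as weights.
ΣP(1995)·Q(1997) = 1005.12×7 + 11.90×70 + 1.55×174 + 660.16×6 + 10.11×70 + 2.79×92 = 7035.84 + 833 + 269.7 + 3960.96 + 707.7 + 256.68 = 13063.88
ΣP(1995)·Q(1995) = 1005.12×6 + 11.90×55 + 1.55×153 + 660.16×6 + 10.11×63 + 2.79×87 = 6030.72 + 654.5 + 237.15 + 3960.96 + 636.93 + 242.73 = 11762.99
Index = 13063.88 / 11762.99 × 100 = 111.0592

111.06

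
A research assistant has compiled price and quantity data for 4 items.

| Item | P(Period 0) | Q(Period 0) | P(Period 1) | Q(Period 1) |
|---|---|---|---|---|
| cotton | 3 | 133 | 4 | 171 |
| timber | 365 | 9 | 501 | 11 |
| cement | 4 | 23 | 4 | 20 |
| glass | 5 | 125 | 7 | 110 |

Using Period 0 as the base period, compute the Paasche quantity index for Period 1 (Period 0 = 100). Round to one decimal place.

Paasche quantity index uses current-period prices as weights.
ΣP(Period 1)·Q(Period 1) = 4×171 + 501×11 + 4×20 + 7×110 = 684 + 5511 + 80 + 770 = 7045
ΣP(Period 1)·Q(Period 0) = 4×133 + 501×9 + 4×23 + 7×125 = 532 + 4509 + 92 + 875 = 6008
Index = 7045 / 6008 × 100 = 117.2603

117.3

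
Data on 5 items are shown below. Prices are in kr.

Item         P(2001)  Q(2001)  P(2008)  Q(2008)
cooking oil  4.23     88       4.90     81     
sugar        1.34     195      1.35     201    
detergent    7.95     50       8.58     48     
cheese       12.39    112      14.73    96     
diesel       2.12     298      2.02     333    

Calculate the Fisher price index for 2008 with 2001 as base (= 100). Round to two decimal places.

110.13

Laspeyres component (base-period weights):
ΣP(2008)Q(2001) = 4.90×88 + 1.35×195 + 8.58×50 + 14.73×112 + 2.02×298 = 431.2 + 263.25 + 429 + 1649.76 + 601.96 = 3375.17
ΣP(2001)Q(2001) = 4.23×88 + 1.34×195 + 7.95×50 + 12.39×112 + 2.12×298 = 372.24 + 261.3 + 397.5 + 1387.68 + 631.76 = 3050.48
L = 3375.17 / 3050.48 × 100 = 110.6439
Paasche component (current-period weights):
ΣP(2008)Q(2008) = 4.90×81 + 1.35×201 + 8.58×48 + 14.73×96 + 2.02×333 = 396.9 + 271.35 + 411.84 + 1414.08 + 672.66 = 3166.83
ΣP(2001)Q(2008) = 4.23×81 + 1.34×201 + 7.95×48 + 12.39×96 + 2.12×333 = 342.63 + 269.34 + 381.6 + 1189.44 + 705.96 = 2888.97
P = 3166.83 / 2888.97 × 100 = 109.6180
Fisher = √(L × P) = √(110.6439 × 109.6180) = 110.1297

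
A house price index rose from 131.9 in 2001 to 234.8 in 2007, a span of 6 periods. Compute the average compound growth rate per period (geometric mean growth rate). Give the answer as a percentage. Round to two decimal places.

10.09%

Growth factor = (234.8/131.9)^(1/6) = (1.780136)^(1/6) = 1.100886
Growth rate = 1.100886 − 1 = 0.100886 = 10.0886%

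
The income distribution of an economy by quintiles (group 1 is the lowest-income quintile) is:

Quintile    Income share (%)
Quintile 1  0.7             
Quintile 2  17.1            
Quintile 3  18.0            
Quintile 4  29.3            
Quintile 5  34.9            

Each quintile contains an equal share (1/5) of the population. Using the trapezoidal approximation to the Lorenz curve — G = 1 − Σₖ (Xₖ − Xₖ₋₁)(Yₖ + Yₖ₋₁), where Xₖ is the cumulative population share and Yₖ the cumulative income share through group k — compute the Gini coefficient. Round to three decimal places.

Cumulative income shares Yₖ: 0.0070, 0.1780, 0.3580, 0.6510, 1.0000
Σ (Xₖ−Xₖ₋₁)(Yₖ+Yₖ₋₁) = (1/5)(0.0070+0.0000) + (1/5)(0.1780+0.0070) + (1/5)(0.3580+0.1780) + (1/5)(0.6510+0.3580) + (1/5)(1.0000+0.6510)
  = 0.0014 + 0.0370 + 0.1072 + 0.2018 + 0.3302 = 0.6776
G = 1 − 0.6776 = 0.3224

0.322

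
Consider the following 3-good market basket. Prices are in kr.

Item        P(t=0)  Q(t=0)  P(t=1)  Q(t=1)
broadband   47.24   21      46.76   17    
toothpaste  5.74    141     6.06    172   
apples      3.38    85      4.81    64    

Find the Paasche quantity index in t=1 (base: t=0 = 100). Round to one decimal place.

Paasche quantity index uses current-period prices as weights.
ΣP(t=1)·Q(t=1) = 46.76×17 + 6.06×172 + 4.81×64 = 794.92 + 1042.32 + 307.84 = 2145.08
ΣP(t=1)·Q(t=0) = 46.76×21 + 6.06×141 + 4.81×85 = 981.96 + 854.46 + 408.85 = 2245.27
Index = 2145.08 / 2245.27 × 100 = 95.5377

95.5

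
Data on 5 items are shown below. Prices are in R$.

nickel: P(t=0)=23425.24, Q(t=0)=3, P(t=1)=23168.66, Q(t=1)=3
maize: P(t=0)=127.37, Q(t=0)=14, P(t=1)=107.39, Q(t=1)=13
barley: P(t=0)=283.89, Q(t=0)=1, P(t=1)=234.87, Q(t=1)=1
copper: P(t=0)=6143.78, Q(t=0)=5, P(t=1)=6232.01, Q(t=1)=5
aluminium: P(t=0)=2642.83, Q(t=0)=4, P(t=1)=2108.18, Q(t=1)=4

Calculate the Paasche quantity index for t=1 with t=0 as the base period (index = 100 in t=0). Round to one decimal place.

Paasche quantity index uses current-period prices as weights.
ΣP(t=1)·Q(t=1) = 23168.66×3 + 107.39×13 + 234.87×1 + 6232.01×5 + 2108.18×4 = 69505.98 + 1396.07 + 234.87 + 31160.05 + 8432.72 = 110729.69
ΣP(t=1)·Q(t=0) = 23168.66×3 + 107.39×14 + 234.87×1 + 6232.01×5 + 2108.18×4 = 69505.98 + 1503.46 + 234.87 + 31160.05 + 8432.72 = 110837.08
Index = 110729.69 / 110837.08 × 100 = 99.9031

99.9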